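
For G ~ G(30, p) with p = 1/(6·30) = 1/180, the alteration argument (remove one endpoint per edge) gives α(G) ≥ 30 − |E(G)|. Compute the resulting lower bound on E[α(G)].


E[|E(G)|] = C(30, 2)·p = 435 · (1/180) = 29/12.
E[α(G)] ≥ n − E[|E(G)|] = 30 − 29/12 = 331/12.
Numerically: ≈ 27.583333.
(This is only a lower bound; the true E[α(G)] may be larger.)

E[α(G)] ≥ 331/12 ≈ 27.583333.


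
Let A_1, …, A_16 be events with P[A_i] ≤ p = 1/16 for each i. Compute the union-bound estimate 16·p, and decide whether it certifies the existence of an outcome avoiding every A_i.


Union bound: P[∪_{i=1}^{16} A_i] ≤ Σ_i P[A_i] ≤ 16·p = 16·(1/16) = 1.
Numerically: 1 ≈ 1.000000.
Is 1 < 1? NO.
Since the bound 1 is ≥ 1, the union bound is uninformative here; it does NOT by itself certify existence.

16·p = 1 ≈ 1.000000; existence NOT certified by the union bound.


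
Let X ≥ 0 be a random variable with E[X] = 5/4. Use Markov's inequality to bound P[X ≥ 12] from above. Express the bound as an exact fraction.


μ = E[X] = 5/4, a = 12.
Markov: P[X ≥ 12] ≤ μ/a = (5/4)/12 = 5/48.
Numerically: ≈ 0.104.
(Since a = 12 > μ = 1.250, the bound 5/48 is < 1 and informative.)

P[X ≥ 12] ≤ 5/48 ≈ 0.104.


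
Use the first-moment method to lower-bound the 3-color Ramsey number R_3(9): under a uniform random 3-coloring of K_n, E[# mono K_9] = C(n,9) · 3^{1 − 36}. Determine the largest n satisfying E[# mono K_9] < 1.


We need C(n, 9) · 3^{1 − 36} < 1, i.e. C(n, 9) < 3^{36 − 1} = 50031545098999707.
Check values of n near the boundary:
  n = 295: C(295, 9) = 41221140106119260; 41221140106119260 < 50031545098999707? YES
  n = 296: C(296, 9) = 42513789098994080; 42513789098994080 < 50031545098999707? YES
  n = 297: C(297, 9) = 43842345008337645; 43842345008337645 < 50031545098999707? YES
  n = 298: C(298, 9) = 45207677551849890; 45207677551849890 < 50031545098999707? YES
  n = 299: C(299, 9) = 46610674441390059; 46610674441390059 < 50031545098999707? YES
  n = 300: C(300, 9) = 48052241692154700; 48052241692154700 < 50031545098999707? YES
  n = 301: C(301, 9) = 49533303936090975; 49533303936090975 < 50031545098999707? YES
  n = 302: C(302, 9) = 51054804739588650; 51054804739588650 < 50031545098999707? NO
  n = 303: C(303, 9) = 52617706925494425; 52617706925494425 < 50031545098999707? NO
The largest n with C(n, 9) < 50031545098999707 is n = 301 (where E[X] = 16511101312030325/16677181699666569 ≈ 0.990). Hence R_3(9) > 301, i.e. R_3(9) ≥ 302.

Largest n = 301; hence R_3(9) > 301.


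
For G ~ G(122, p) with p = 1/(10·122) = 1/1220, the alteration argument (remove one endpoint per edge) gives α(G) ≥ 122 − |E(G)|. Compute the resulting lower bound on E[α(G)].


E[|E(G)|] = C(122, 2)·p = 7381 · (1/1220) = 121/20.
E[α(G)] ≥ n − E[|E(G)|] = 122 − 121/20 = 2319/20.
Numerically: ≈ 115.9500.
(This is only a lower bound; the true E[α(G)] may be larger.)

E[α(G)] ≥ 2319/20 ≈ 115.9500.


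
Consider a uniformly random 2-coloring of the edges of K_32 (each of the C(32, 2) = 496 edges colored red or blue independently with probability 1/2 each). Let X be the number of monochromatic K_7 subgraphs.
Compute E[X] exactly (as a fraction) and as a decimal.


Let X = Σ_S X_S over the C(32, 7) = 3365856 subsets S of size 7, where X_S = 1 if the K_7 on S is monochromatic.
For a fixed S, the K_7 on S has C(7, 2) = 21 edges. P[all 21 edges red] = (1/2)^21, and likewise for blue, so P[monochromatic] = 2·(1/2)^21 = 2^{1 − 21} = 1/1048576.
By linearity: E[X] = C(32, 7) · 2^{1 − 21} = 3365856 · 1/1048576 = 105183/32768.
Numerically: E[X] ≈ 3.20993.

E[X] = C(32,7)·2^(1−C(7,2)) = 105183/32768 ≈ 3.20993.


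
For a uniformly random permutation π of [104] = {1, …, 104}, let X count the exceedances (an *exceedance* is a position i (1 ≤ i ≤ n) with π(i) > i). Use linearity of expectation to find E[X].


Write X = Σ_{i=1}^{104} X_i, where X_i = 1_{π(i) > i}.
For each fixed i, π(i) is uniform over {1, …, 104} (marginal of a uniform permutation), so P[π(i) > i] = (n − i)/n. Summing: Σ_{i=1}^{104} (n − i)/n = (0 + 1 + … + 103)/104 = 104(104 − 1)/(2·104) = (104 − 1)/2.
Hence E[X] = Σ_{i=1}^{104} (104 − i)/104 = 103/2 ≈ 51.5000.

E[X] = 103/2 = 51.5000.


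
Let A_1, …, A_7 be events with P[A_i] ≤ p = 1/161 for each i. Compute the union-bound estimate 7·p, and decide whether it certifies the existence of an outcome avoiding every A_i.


Union bound: P[∪_{i=1}^{7} A_i] ≤ Σ_i P[A_i] ≤ 7·p = 7·(1/161) = 1/23.
Numerically: 1/23 ≈ 0.043.
Is 1/23 < 1? YES.
Since P[∪ A_i] ≤ 1/23 < 1, the complement has P[∩ A_i^c] ≥ 1 − 1/23 = 22/23 > 0, so some outcome avoids every A_i.

7·p = 1/23 ≈ 0.043; existence CERTIFIED by the union bound.


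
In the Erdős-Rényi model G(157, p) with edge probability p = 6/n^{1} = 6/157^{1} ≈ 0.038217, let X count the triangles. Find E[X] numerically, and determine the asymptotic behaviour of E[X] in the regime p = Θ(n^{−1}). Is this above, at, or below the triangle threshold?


Number of potential triangles: C(157, 3) = 632710.
Each occurs with probability p³ ≈ (0.038217)³ ≈ 5.5815497e-05.
By linearity: E[X] = C(157, 3)·p³ ≈ 632710 · 5.5815497e-05 ≈ 35.31502.
Here α = 1, so p = 6/n is exactly at the triangle threshold p ~ 1/n. Asymptotically E[X] → c³/6 = 6³/6 = 36 ≈ 36.00000, a bounded constant. In this regime the triangle count is asymptotically Poisson(c³/6).

E[X] ≈ 35.31502; in regime p = Θ(1/n^{1}) E[X] stays bounded (at the triangle threshold p ~ 1/n).


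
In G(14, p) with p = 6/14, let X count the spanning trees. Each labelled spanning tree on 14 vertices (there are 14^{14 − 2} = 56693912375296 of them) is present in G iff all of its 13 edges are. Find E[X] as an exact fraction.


K_14 has 14^{14 − 2} = 56693912375296 labelled spanning trees.
For each such spanning tree H, let X_H = 1 if all 13 edges of H are present in G. Then P[X_H = 1] = p^{13} = (3/7)^{13} = 1594323/96889010407.
By linearity of expectation: E[X] = Σ_H E[X_H] = 56693912375296 · p^{13} = 56693912375296 · 1594323/96889010407 = 6530347008/7.
Numerically: E[X] ≈ 9.329e+08.

E[X] = 56693912375296 · (3/7)^{13} = 6530347008/7 ≈ 9.329e+08.


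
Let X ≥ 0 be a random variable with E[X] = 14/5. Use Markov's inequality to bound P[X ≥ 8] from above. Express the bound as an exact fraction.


μ = E[X] = 14/5, a = 8.
Markov: P[X ≥ 8] ≤ μ/a = (14/5)/8 = 7/20.
Numerically: ≈ 0.350.
(Since a = 8 > μ = 2.800, the bound 7/20 is < 1 and informative.)

P[X ≥ 8] ≤ 7/20 ≈ 0.350.


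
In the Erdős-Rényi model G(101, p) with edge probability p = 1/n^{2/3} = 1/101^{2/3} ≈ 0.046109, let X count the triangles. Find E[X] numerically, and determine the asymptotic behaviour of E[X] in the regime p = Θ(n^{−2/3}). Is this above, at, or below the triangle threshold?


Number of potential triangles: C(101, 3) = 166650.
Each occurs with probability p³ ≈ (0.046109)³ ≈ 9.8029605e-05.
By linearity: E[X] = C(101, 3)·p³ ≈ 166650 · 9.8029605e-05 ≈ 16.33663.
Since α = 2/3 < 1, p = c/n^{2/3} ≫ 1/n is above the triangle threshold p ~ 1/n. Asymptotically E[X] ~ (c³/6)·n^{3(1−α)} = (1³/6)·n^{1} → ∞; triangles are abundant w.h.p.

E[X] ≈ 16.33663; in regime p = Θ(1/n^{2/3}) E[X] diverges (above the triangle threshold p ~ 1/n).


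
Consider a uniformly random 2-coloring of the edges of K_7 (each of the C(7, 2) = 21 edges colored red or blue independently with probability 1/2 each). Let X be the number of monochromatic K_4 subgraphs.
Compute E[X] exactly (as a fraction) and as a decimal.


Let X = Σ_S X_S over the C(7, 4) = 35 subsets S of size 4, where X_S = 1 if the K_4 on S is monochromatic.
For a fixed S, the K_4 on S has C(4, 2) = 6 edges. P[all 6 edges red] = (1/2)^6, and likewise for blue, so P[monochromatic] = 2·(1/2)^6 = 2^{1 − 6} = 1/32.
Summing: E[X] = C(7, 4) · 2^{1 − 6} = 35 · 1/32 = 35/32.
Numerically: E[X] ≈ 1.093750.

E[X] = C(7,4)·2^(1−C(4,2)) = 35/32 ≈ 1.093750.


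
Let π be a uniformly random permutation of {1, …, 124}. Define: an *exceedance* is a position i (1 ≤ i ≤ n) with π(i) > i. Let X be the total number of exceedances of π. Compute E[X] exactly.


Write X = Σ_{i=1}^{124} X_i, where X_i = 1_{π(i) > i}.
For each fixed i, π(i) is uniform over {1, …, 124} (marginal of a uniform permutation), so P[π(i) > i] = (n − i)/n. Summing: Σ_{i=1}^{124} (n − i)/n = (0 + 1 + … + 123)/124 = 124(124 − 1)/(2·124) = (124 − 1)/2.
Hence E[X] = Σ_{i=1}^{124} (124 − i)/124 = 123/2 ≈ 61.50000.

E[X] = 123/2 = 61.50000.


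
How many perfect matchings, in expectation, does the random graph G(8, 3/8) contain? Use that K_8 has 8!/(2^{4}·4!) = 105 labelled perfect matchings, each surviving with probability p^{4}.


K_8 has 8!/(2^{4}·4!) = 105 labelled perfect matchings.
For each such perfect matching H, let X_H = 1 if all 4 edges of H are present in G. Then P[X_H = 1] = p^{4} = (3/8)^{4} = 81/4096.
By linearity of expectation: E[X] = Σ_H E[X_H] = 105 · p^{4} = 105 · 81/4096 = 8505/4096.
Numerically: E[X] ≈ 2.07642.

E[X] = 105 · (3/8)^{4} = 8505/4096 ≈ 2.07642.


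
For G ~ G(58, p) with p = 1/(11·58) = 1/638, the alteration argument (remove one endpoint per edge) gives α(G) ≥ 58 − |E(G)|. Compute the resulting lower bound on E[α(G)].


E[|E(G)|] = C(58, 2)·p = 1653 · (1/638) = 57/22.
E[α(G)] ≥ n − E[|E(G)|] = 58 − 57/22 = 1219/22.
Numerically: ≈ 55.409.
(This is only a lower bound; the true E[α(G)] may be larger.)

E[α(G)] ≥ 1219/22 ≈ 55.409.


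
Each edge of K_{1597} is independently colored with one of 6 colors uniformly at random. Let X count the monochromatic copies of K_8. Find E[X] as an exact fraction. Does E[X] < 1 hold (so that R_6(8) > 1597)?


E[X] = C(1597, 8) · 6^{1 − 28} = 1031080153060953275445 · 6^{−27} = 1031080153060953275445/1023490369077469249536.
As a reduced fraction: E[X] = 38188153817072343535/37907050706572935168 ≈ 1.00742.
Is E[X] < 1? NO.
Since E[X] ≥ 1, the first-moment bound is inconclusive at n = 1597; it does NOT by itself certify R_6(8) > 1597.

E[X] = 38188153817072343535/37907050706572935168 ≈ 1.00742; E[X] ≥ 1; first-moment method inconclusive here.


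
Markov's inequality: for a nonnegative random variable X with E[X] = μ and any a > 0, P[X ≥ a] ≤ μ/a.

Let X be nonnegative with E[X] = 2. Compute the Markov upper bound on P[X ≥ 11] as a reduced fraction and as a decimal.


μ = E[X] = 2, a = 11.
Markov: P[X ≥ 11] ≤ μ/a = (2)/11 = 2/11.
Numerically: ≈ 0.181818.
(Since a = 11 > μ = 2.000000, the bound 2/11 is < 1 and informative.)

P[X ≥ 11] ≤ 2/11 ≈ 0.181818.


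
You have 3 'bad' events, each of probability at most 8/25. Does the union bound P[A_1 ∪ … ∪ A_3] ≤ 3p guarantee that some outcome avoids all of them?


Union bound: P[∪_{i=1}^{3} A_i] ≤ Σ_i P[A_i] ≤ 3·p = 3·(8/25) = 24/25.
Numerically: 24/25 ≈ 0.960.
Is 24/25 < 1? YES.
Since P[∪ A_i] ≤ 24/25 < 1, the complement has P[∩ A_i^c] ≥ 1 − 24/25 = 1/25 > 0, so some outcome avoids every A_i.

3·p = 24/25 ≈ 0.960; existence CERTIFIED by the union bound.


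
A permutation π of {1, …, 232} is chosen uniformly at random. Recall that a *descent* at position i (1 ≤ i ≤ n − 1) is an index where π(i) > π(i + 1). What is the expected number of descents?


Write X = Σ X_I over i = 1, …, 231, with X_I the indicator of one descent.
There are 231 indicators.
For each fixed i, the pair (π(i), π(i+1)) is a uniformly random ordered pair of distinct values from {1, …, 232}; by symmetry P[π(i) > π(i+1)] = 1/2.
By linearity: E[X] = 231 · (1/2) = (232 − 1) · (1/2) = 231/2 ≈ 115.5000.

E[X] = 231/2 = 115.5000.


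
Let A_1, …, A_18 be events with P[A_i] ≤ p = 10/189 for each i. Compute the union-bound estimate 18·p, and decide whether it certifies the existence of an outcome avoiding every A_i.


Union bound: P[∪_{i=1}^{18} A_i] ≤ Σ_i P[A_i] ≤ 18·p = 18·(10/189) = 20/21.
Numerically: 20/21 ≈ 0.9524.
Is 20/21 < 1? YES.
Since P[∪ A_i] ≤ 20/21 < 1, the complement has P[∩ A_i^c] ≥ 1 − 20/21 = 1/21 > 0, so some outcome avoids every A_i.

18·p = 20/21 ≈ 0.9524; existence CERTIFIED by the union bound.


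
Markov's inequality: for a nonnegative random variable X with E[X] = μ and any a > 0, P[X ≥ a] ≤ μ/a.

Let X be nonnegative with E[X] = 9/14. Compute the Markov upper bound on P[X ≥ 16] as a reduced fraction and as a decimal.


μ = E[X] = 9/14, a = 16.
Markov: P[X ≥ 16] ≤ μ/a = (9/14)/16 = 9/224.
Numerically: ≈ 0.040179.
(Since a = 16 > μ = 0.642857, the bound 9/224 is < 1 and informative.)

P[X ≥ 16] ≤ 9/224 ≈ 0.040179.


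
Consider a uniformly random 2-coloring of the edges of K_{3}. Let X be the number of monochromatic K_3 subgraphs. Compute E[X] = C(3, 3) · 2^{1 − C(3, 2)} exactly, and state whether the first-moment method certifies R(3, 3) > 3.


E[X] = C(3, 3) · 2^{1 − 3} = 1 · 2^{−2} = 1/4.
As a reduced fraction: E[X] = 1/4 ≈ 0.2500000.
Is E[X] < 1? YES.
Since E[X] < 1, there exists a 2-coloring of K_{3} with no monochromatic K_3; hence R(3, 3) > 3.

E[X] = 1/4 ≈ 0.2500000; E[X] < 1, so R(3, 3) > 3.


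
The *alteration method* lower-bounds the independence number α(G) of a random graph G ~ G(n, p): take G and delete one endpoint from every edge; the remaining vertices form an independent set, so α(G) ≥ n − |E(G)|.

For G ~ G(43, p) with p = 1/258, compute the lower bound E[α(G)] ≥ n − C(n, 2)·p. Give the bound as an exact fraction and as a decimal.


E[|E(G)|] = C(43, 2)·p = 903 · (1/258) = 7/2.
E[α(G)] ≥ n − E[|E(G)|] = 43 − 7/2 = 79/2.
Numerically: ≈ 39.50000.
(This is only a lower bound; the true E[α(G)] may be larger.)

E[α(G)] ≥ 79/2 ≈ 39.50000.


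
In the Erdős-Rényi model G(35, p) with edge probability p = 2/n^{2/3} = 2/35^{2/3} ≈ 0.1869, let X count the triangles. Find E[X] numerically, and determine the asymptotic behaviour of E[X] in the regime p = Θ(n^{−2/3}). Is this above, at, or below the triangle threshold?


Number of potential triangles: C(35, 3) = 6545.
Each occurs with probability p³ ≈ (0.1869)³ ≈ 6.530612e-03.
By linearity: E[X] = C(35, 3)·p³ ≈ 6545 · 6.530612e-03 ≈ 42.7429.
Since α = 2/3 < 1, p = c/n^{2/3} ≫ 1/n is above the triangle threshold p ~ 1/n. Asymptotically E[X] ~ (c³/6)·n^{3(1−α)} = (2³/6)·n^{1} → ∞; triangles are abundant w.h.p.

E[X] ≈ 42.7429; in regime p = Θ(1/n^{2/3}) E[X] diverges (above the triangle threshold p ~ 1/n).


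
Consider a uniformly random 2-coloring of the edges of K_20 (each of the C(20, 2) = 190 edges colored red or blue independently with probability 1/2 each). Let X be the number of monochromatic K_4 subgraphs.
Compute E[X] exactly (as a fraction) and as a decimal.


Let X = Σ_S X_S over the C(20, 4) = 4845 subsets S of size 4, where X_S = 1 if the K_4 on S is monochromatic.
For a fixed S, the K_4 on S has C(4, 2) = 6 edges. P[all 6 edges red] = (1/2)^6, and likewise for blue, so P[monochromatic] = 2·(1/2)^6 = 2^{1 − 6} = 1/32.
Summing: E[X] = C(20, 4) · 2^{1 − 6} = 4845 · 1/32 = 4845/32.
Numerically: E[X] ≈ 151.406250.

E[X] = C(20,4)·2^(1−C(4,2)) = 4845/32 ≈ 151.406250.


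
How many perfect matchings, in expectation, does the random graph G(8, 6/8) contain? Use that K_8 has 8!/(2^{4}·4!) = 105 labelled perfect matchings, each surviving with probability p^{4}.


K_8 has 8!/(2^{4}·4!) = 105 labelled perfect matchings.
For each such perfect matching H, let X_H = 1 if all 4 edges of H are present in G. Then P[X_H = 1] = p^{4} = (3/4)^{4} = 81/256.
By linearity of expectation: E[X] = Σ_H E[X_H] = 105 · p^{4} = 105 · 81/256 = 8505/256.
Numerically: E[X] ≈ 33.2227.

E[X] = 105 · (3/4)^{4} = 8505/256 ≈ 33.2227.


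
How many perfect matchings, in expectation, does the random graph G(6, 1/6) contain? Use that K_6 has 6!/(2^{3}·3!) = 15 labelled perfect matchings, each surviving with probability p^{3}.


K_6 has 6!/(2^{3}·3!) = 15 labelled perfect matchings.
For each such perfect matching H, let X_H = 1 if all 3 edges of H are present in G. Then P[X_H = 1] = p^{3} = (1/6)^{3} = 1/216.
By linearity of expectation: E[X] = Σ_H E[X_H] = 15 · p^{3} = 15 · 1/216 = 5/72.
Numerically: E[X] ≈ 0.069444.

E[X] = 15 · (1/6)^{3} = 5/72 ≈ 0.069444.


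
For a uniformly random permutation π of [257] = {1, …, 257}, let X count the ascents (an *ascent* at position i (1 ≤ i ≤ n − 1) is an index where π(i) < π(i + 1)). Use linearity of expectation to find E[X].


Write X = Σ X_I over i = 1, …, 256, with X_I the indicator of one ascent.
There are 256 indicators.
For each fixed i, the pair (π(i), π(i+1)) is a uniformly random ordered pair of distinct values from {1, …, 257}; by symmetry P[π(i) < π(i+1)] = 1/2.
By linearity: E[X] = 256 · (1/2) = (257 − 1) · (1/2) = 128 ≈ 128.000000.

E[X] = 128 = 128.000000.


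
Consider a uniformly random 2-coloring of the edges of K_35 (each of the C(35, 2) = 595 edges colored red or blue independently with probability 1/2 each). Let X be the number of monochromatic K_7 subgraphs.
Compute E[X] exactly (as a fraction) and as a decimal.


Let X = Σ_S X_S over the C(35, 7) = 6724520 subsets S of size 7, where X_S = 1 if the K_7 on S is monochromatic.
For a fixed S, the K_7 on S has C(7, 2) = 21 edges. P[all 21 edges red] = (1/2)^21, and likewise for blue, so P[monochromatic] = 2·(1/2)^21 = 2^{1 − 21} = 1/1048576.
Summing: E[X] = C(35, 7) · 2^{1 − 21} = 6724520 · 1/1048576 = 840565/131072.
Numerically: E[X] ≈ 6.41300.

E[X] = C(35,7)·2^(1−C(7,2)) = 840565/131072 ≈ 6.41300.


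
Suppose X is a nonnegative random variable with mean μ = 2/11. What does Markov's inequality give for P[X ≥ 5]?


μ = E[X] = 2/11, a = 5.
Markov: P[X ≥ 5] ≤ μ/a = (2/11)/5 = 2/55.
Numerically: ≈ 0.036364.
(Since a = 5 > μ = 0.181818, the bound 2/55 is < 1 and informative.)

P[X ≥ 5] ≤ 2/55 ≈ 0.036364.


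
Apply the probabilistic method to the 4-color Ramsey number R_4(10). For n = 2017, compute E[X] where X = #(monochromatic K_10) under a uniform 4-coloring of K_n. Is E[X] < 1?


E[X] = C(2017, 10) · 4^{1 − 45} = 300324964434452596180990448 · 4^{−44} = 300324964434452596180990448/309485009821345068724781056.
As a reduced fraction: E[X] = 18770310277153287261311903/19342813113834066795298816 ≈ 0.9704023.
Is E[X] < 1? YES.
Since E[X] < 1, there exists a 4-coloring of K_{2017} with no monochromatic K_10; hence R_4(10) > 2017.

E[X] = 18770310277153287261311903/19342813113834066795298816 ≈ 0.9704023; E[X] < 1, so R_4(10) > 2017.


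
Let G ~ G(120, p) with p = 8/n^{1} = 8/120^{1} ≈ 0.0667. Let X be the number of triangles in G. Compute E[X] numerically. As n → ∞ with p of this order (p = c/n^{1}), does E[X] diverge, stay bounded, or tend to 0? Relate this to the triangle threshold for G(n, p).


Number of potential triangles: C(120, 3) = 280840.
Each occurs with probability p³ ≈ (0.0667)³ ≈ 2.96296e-04.
By linearity: E[X] = C(120, 3)·p³ ≈ 280840 · 2.96296e-04 ≈ 83.212.
Here α = 1, so p = 8/n is exactly at the triangle threshold p ~ 1/n. Asymptotically E[X] → c³/6 = 8³/6 = 256/3 ≈ 85.333, a bounded constant. In this regime the triangle count is asymptotically Poisson(c³/6).

E[X] ≈ 83.212; in regime p = Θ(1/n^{1}) E[X] stays bounded (at the triangle threshold p ~ 1/n).


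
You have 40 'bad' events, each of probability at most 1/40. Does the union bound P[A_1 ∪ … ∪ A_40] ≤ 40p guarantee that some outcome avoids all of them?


Union bound: P[∪_{i=1}^{40} A_i] ≤ Σ_i P[A_i] ≤ 40·p = 40·(1/40) = 1.
Numerically: 1 ≈ 1.0000000.
Is 1 < 1? NO.
Since the bound 1 is ≥ 1, the union bound is uninformative here; it does NOT by itself certify existence.

40·p = 1 ≈ 1.0000000; existence NOT certified by the union bound.


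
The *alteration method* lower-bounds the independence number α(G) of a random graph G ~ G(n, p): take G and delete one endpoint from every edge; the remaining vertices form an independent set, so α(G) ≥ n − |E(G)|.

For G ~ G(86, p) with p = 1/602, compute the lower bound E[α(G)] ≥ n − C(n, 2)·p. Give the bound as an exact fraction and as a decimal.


E[|E(G)|] = C(86, 2)·p = 3655 · (1/602) = 85/14.
E[α(G)] ≥ n − E[|E(G)|] = 86 − 85/14 = 1119/14.
Numerically: ≈ 79.929.
(This is only a lower bound; the true E[α(G)] may be larger.)

E[α(G)] ≥ 1119/14 ≈ 79.929.


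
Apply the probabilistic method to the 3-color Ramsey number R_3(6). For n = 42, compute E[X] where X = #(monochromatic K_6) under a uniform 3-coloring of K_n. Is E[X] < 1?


E[X] = C(42, 6) · 3^{1 − 15} = 5245786 · 3^{−14} = 5245786/4782969.
As a reduced fraction: E[X] = 5245786/4782969 ≈ 1.096764.
Is E[X] < 1? NO.
Since E[X] ≥ 1, the first-moment bound is inconclusive at n = 42; it does NOT by itself certify R_3(6) > 42.

E[X] = 5245786/4782969 ≈ 1.096764; E[X] ≥ 1; first-moment method inconclusive here.


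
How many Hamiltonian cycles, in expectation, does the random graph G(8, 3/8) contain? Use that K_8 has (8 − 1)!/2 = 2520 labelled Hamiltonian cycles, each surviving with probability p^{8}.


K_8 has (8 − 1)!/2 = 2520 labelled Hamiltonian cycles.
For each such Hamiltonian cycle H, let X_H = 1 if all 8 edges of H are present in G. Then P[X_H = 1] = p^{8} = (3/8)^{8} = 6561/16777216.
By linearity of expectation: E[X] = Σ_H E[X_H] = 2520 · p^{8} = 2520 · 6561/16777216 = 2066715/2097152.
Numerically: E[X] ≈ 0.9855.

E[X] = 2520 · (3/8)^{8} = 2066715/2097152 ≈ 0.9855.


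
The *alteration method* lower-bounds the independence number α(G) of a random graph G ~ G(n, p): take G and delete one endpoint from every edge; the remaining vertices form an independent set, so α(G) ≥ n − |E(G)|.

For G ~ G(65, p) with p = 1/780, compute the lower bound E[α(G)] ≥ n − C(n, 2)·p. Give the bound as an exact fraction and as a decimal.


E[|E(G)|] = C(65, 2)·p = 2080 · (1/780) = 8/3.
E[α(G)] ≥ n − E[|E(G)|] = 65 − 8/3 = 187/3.
Numerically: ≈ 62.333333.
(This is only a lower bound; the true E[α(G)] may be larger.)

E[α(G)] ≥ 187/3 ≈ 62.333333.


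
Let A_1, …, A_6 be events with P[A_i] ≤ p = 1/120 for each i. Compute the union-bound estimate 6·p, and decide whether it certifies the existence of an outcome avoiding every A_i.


Union bound: P[∪_{i=1}^{6} A_i] ≤ Σ_i P[A_i] ≤ 6·p = 6·(1/120) = 1/20.
Numerically: 1/20 ≈ 0.050.
Is 1/20 < 1? YES.
Since P[∪ A_i] ≤ 1/20 < 1, the complement has P[∩ A_i^c] ≥ 1 − 1/20 = 19/20 > 0, so some outcome avoids every A_i.

6·p = 1/20 ≈ 0.050; existence CERTIFIED by the union bound.


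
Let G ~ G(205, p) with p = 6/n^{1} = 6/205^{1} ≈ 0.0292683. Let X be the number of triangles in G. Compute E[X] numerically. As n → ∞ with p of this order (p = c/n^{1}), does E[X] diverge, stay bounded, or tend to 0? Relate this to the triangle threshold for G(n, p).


Number of potential triangles: C(205, 3) = 1414910.
Each occurs with probability p³ ≈ (0.0292683)³ ≈ 2.50721841e-05.
By linearity: E[X] = C(205, 3)·p³ ≈ 1414910 · 2.50721841e-05 ≈ 35.474884.
Here α = 1, so p = 6/n is exactly at the triangle threshold p ~ 1/n. Asymptotically E[X] → c³/6 = 6³/6 = 36 ≈ 36.000000, a bounded constant. In this regime the triangle count is asymptotically Poisson(c³/6).

E[X] ≈ 35.474884; in regime p = Θ(1/n^{1}) E[X] stays bounded (at the triangle threshold p ~ 1/n).


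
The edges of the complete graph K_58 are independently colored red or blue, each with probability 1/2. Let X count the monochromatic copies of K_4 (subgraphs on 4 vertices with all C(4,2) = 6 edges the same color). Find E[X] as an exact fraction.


Let X = Σ_S X_S over the C(58, 4) = 424270 subsets S of size 4, where X_S = 1 if the K_4 on S is monochromatic.
For a fixed S, the K_4 on S has C(4, 2) = 6 edges. P[all 6 edges red] = (1/2)^6, and likewise for blue, so P[monochromatic] = 2·(1/2)^6 = 2^{1 − 6} = 1/32.
By linearity of expectation: E[X] = C(58, 4) · 2^{1 − 6} = 424270 · 1/32 = 212135/16.
Numerically: E[X] ≈ 13258.43750.

E[X] = C(58,4)·2^(1−C(4,2)) = 212135/16 ≈ 13258.43750.


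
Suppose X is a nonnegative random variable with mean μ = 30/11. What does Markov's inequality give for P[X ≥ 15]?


μ = E[X] = 30/11, a = 15.
Markov: P[X ≥ 15] ≤ μ/a = (30/11)/15 = 2/11.
Numerically: ≈ 0.182.
(Since a = 15 > μ = 2.727, the bound 2/11 is < 1 and informative.)

P[X ≥ 15] ≤ 2/11 ≈ 0.182.


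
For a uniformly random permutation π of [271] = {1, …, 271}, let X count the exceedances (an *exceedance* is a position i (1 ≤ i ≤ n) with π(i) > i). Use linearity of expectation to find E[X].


Write X = Σ_{i=1}^{271} X_i, where X_i = 1_{π(i) > i}.
For each fixed i, π(i) is uniform over {1, …, 271} (marginal of a uniform permutation), so P[π(i) > i] = (n − i)/n. Summing: Σ_{i=1}^{271} (n − i)/n = (0 + 1 + … + 270)/271 = 271(271 − 1)/(2·271) = (271 − 1)/2.
Hence E[X] = Σ_{i=1}^{271} (271 − i)/271 = 135 ≈ 135.0000.

E[X] = 135 = 135.0000.


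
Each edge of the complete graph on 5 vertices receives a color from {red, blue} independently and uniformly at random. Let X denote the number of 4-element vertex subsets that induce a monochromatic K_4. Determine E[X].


Let X = Σ_S X_S over the C(5, 4) = 5 subsets S of size 4, where X_S = 1 if the K_4 on S is monochromatic.
For a fixed S, the K_4 on S has C(4, 2) = 6 edges. P[all 6 edges red] = (1/2)^6, and likewise for blue, so P[monochromatic] = 2·(1/2)^6 = 2^{1 − 6} = 1/32.
By linearity: E[X] = C(5, 4) · 2^{1 − 6} = 5 · 1/32 = 5/32.
Numerically: E[X] ≈ 0.156.

E[X] = C(5,4)·2^(1−C(4,2)) = 5/32 ≈ 0.156.


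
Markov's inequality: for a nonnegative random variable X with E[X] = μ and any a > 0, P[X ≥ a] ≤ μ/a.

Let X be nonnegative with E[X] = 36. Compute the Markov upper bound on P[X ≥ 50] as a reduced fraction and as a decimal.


μ = E[X] = 36, a = 50.
Markov: P[X ≥ 50] ≤ μ/a = (36)/50 = 18/25.
Numerically: ≈ 0.7200.
(Since a = 50 > μ = 36.0000, the bound 18/25 is < 1 and informative.)

P[X ≥ 50] ≤ 18/25 ≈ 0.7200.


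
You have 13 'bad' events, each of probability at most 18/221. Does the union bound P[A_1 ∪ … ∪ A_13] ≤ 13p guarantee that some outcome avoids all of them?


Union bound: P[∪_{i=1}^{13} A_i] ≤ Σ_i P[A_i] ≤ 13·p = 13·(18/221) = 18/17.
Numerically: 18/17 ≈ 1.058824.
Is 18/17 < 1? NO.
Since the bound 18/17 is ≥ 1, the union bound is uninformative here; it does NOT by itself certify existence.

13·p = 18/17 ≈ 1.058824; existence NOT certified by the union bound.


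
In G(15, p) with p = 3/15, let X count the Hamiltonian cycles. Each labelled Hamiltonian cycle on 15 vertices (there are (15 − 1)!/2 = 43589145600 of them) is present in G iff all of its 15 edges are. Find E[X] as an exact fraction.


K_15 has (15 − 1)!/2 = 43589145600 labelled Hamiltonian cycles.
For each such Hamiltonian cycle H, let X_H = 1 if all 15 edges of H are present in G. Then P[X_H = 1] = p^{15} = (1/5)^{15} = 1/30517578125.
By linearity of expectation: E[X] = Σ_H E[X_H] = 43589145600 · p^{15} = 43589145600 · 1/30517578125 = 1743565824/1220703125.
Numerically: E[X] ≈ 1.4283.

E[X] = 43589145600 · (1/5)^{15} = 1743565824/1220703125 ≈ 1.4283.


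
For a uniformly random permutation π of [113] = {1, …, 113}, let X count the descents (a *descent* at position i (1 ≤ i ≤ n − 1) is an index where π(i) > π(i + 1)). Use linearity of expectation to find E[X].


Write X = Σ X_I over i = 1, …, 112, with X_I the indicator of one descent.
There are 112 indicators.
For each fixed i, the pair (π(i), π(i+1)) is a uniformly random ordered pair of distinct values from {1, …, 113}; by symmetry P[π(i) > π(i+1)] = 1/2.
By linearity: E[X] = 112 · (1/2) = (113 − 1) · (1/2) = 56 ≈ 56.00000.

E[X] = 56 = 56.00000.


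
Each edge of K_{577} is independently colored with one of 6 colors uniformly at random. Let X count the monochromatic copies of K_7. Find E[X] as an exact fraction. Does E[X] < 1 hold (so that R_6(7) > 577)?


E[X] = C(577, 7) · 6^{1 − 21} = 4073186129881440 · 6^{−20} = 4073186129881440/3656158440062976.
As a reduced fraction: E[X] = 42429022186265/38084983750656 ≈ 1.114062.
Is E[X] < 1? NO.
Since E[X] ≥ 1, the first-moment bound is inconclusive at n = 577; it does NOT by itself certify R_6(7) > 577.

E[X] = 42429022186265/38084983750656 ≈ 1.114062; E[X] ≥ 1; first-moment method inconclusive here.


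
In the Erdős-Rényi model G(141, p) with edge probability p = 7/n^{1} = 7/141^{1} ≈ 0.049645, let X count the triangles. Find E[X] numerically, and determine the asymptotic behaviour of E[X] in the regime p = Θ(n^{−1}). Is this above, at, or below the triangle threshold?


Number of potential triangles: C(141, 3) = 457310.
Each occurs with probability p³ ≈ (0.049645)³ ≈ 1.2235924e-04.
By linearity: E[X] = C(141, 3)·p³ ≈ 457310 · 1.2235924e-04 ≈ 55.95611.
Here α = 1, so p = 7/n is exactly at the triangle threshold p ~ 1/n. Asymptotically E[X] → c³/6 = 7³/6 = 343/6 ≈ 57.16667, a bounded constant. In this regime the triangle count is asymptotically Poisson(c³/6).

E[X] ≈ 55.95611; in regime p = Θ(1/n^{1}) E[X] stays bounded (at the triangle threshold p ~ 1/n).


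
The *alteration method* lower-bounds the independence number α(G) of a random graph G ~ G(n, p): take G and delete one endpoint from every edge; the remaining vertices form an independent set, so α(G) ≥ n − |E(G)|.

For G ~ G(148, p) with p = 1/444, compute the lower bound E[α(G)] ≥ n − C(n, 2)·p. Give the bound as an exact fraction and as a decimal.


E[|E(G)|] = C(148, 2)·p = 10878 · (1/444) = 49/2.
E[α(G)] ≥ n − E[|E(G)|] = 148 − 49/2 = 247/2.
Numerically: ≈ 123.500000.
(This is only a lower bound; the true E[α(G)] may be larger.)

E[α(G)] ≥ 247/2 ≈ 123.500000.


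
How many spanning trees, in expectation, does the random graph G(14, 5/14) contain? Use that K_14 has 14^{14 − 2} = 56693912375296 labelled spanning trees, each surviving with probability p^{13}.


K_14 has 14^{14 − 2} = 56693912375296 labelled spanning trees.
For each such spanning tree H, let X_H = 1 if all 13 edges of H are present in G. Then P[X_H = 1] = p^{13} = (5/14)^{13} = 1220703125/793714773254144.
Summing the indicators: E[X] = Σ_H E[X_H] = 56693912375296 · p^{13} = 56693912375296 · 1220703125/793714773254144 = 1220703125/14.
Numerically: E[X] ≈ 8.7193e+07.

E[X] = 56693912375296 · (5/14)^{13} = 1220703125/14 ≈ 8.7193e+07.


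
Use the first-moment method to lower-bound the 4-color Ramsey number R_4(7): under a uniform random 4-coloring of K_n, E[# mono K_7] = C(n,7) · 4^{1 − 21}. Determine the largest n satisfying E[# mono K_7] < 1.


We need C(n, 7) · 4^{1 − 21} < 1, i.e. C(n, 7) < 4^{21 − 1} = 1099511627776.
Check values of n near the boundary:
  n = 175: C(175, 7) = 883208107275; 883208107275 < 1099511627776? YES
  n = 176: C(176, 7) = 919790691600; 919790691600 < 1099511627776? YES
  n = 177: C(177, 7) = 957664425960; 957664425960 < 1099511627776? YES
  n = 178: C(178, 7) = 996867063280; 996867063280 < 1099511627776? YES
  n = 179: C(179, 7) = 1037437234460; 1037437234460 < 1099511627776? YES
  n = 180: C(180, 7) = 1079414463600; 1079414463600 < 1099511627776? YES
  n = 181: C(181, 7) = 1122839183400; 1122839183400 < 1099511627776? NO
  n = 182: C(182, 7) = 1167752750736; 1167752750736 < 1099511627776? NO
The largest n with C(n, 7) < 1099511627776 is n = 180 (where E[X] = 67463403975/68719476736 ≈ 0.9817217). Hence R_4(7) > 180, i.e. R_4(7) ≥ 181.

Largest n = 180; hence R_4(7) > 180.


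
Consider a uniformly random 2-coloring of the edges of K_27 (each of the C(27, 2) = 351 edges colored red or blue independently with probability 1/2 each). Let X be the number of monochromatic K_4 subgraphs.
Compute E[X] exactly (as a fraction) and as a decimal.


Let X = Σ_S X_S over the C(27, 4) = 17550 subsets S of size 4, where X_S = 1 if the K_4 on S is monochromatic.
For a fixed S, the K_4 on S has C(4, 2) = 6 edges. P[all 6 edges red] = (1/2)^6, and likewise for blue, so P[monochromatic] = 2·(1/2)^6 = 2^{1 − 6} = 1/32.
By linearity of expectation: E[X] = C(27, 4) · 2^{1 − 6} = 17550 · 1/32 = 8775/16.
Numerically: E[X] ≈ 548.4375.

E[X] = C(27,4)·2^(1−C(4,2)) = 8775/16 ≈ 548.4375.


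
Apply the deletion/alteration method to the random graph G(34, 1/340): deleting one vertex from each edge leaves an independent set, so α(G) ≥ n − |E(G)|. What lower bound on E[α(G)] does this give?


E[|E(G)|] = C(34, 2)·p = 561 · (1/340) = 33/20.
E[α(G)] ≥ n − E[|E(G)|] = 34 − 33/20 = 647/20.
Numerically: ≈ 32.350.
(This is only a lower bound; the true E[α(G)] may be larger.)

E[α(G)] ≥ 647/20 ≈ 32.350.


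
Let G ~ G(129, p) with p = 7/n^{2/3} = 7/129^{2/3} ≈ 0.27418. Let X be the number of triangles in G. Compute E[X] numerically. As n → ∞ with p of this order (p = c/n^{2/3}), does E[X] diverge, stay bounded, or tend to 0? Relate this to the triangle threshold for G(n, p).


Number of potential triangles: C(129, 3) = 349504.
Each occurs with probability p³ ≈ (0.27418)³ ≈ 2.0611742e-02.
By linearity: E[X] = C(129, 3)·p³ ≈ 349504 · 2.0611742e-02 ≈ 7203.88630.
Since α = 2/3 < 1, p = c/n^{2/3} ≫ 1/n is above the triangle threshold p ~ 1/n. Asymptotically E[X] ~ (c³/6)·n^{3(1−α)} = (7³/6)·n^{1} → ∞; triangles are abundant w.h.p.

E[X] ≈ 7203.88630; in regime p = Θ(1/n^{2/3}) E[X] diverges (above the triangle threshold p ~ 1/n).


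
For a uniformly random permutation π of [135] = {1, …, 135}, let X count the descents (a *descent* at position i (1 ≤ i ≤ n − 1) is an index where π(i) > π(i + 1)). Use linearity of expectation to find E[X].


Write X = Σ X_I over i = 1, …, 134, with X_I the indicator of one descent.
There are 134 indicators.
For each fixed i, the pair (π(i), π(i+1)) is a uniformly random ordered pair of distinct values from {1, …, 135}; by symmetry P[π(i) > π(i+1)] = 1/2.
By linearity: E[X] = 134 · (1/2) = (135 − 1) · (1/2) = 67 ≈ 67.0000.

E[X] = 67 = 67.0000.


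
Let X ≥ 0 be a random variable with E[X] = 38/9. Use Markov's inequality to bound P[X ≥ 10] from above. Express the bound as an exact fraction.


μ = E[X] = 38/9, a = 10.
Markov: P[X ≥ 10] ≤ μ/a = (38/9)/10 = 19/45.
Numerically: ≈ 0.4222.
(Since a = 10 > μ = 4.2222, the bound 19/45 is < 1 and informative.)

P[X ≥ 10] ≤ 19/45 ≈ 0.4222.


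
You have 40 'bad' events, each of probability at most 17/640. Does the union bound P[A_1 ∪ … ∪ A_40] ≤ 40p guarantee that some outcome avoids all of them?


Union bound: P[∪_{i=1}^{40} A_i] ≤ Σ_i P[A_i] ≤ 40·p = 40·(17/640) = 17/16.
Numerically: 17/16 ≈ 1.0625.
Is 17/16 < 1? NO.
Since the bound 17/16 is ≥ 1, the union bound is uninformative here; it does NOT by itself certify existence.

40·p = 17/16 ≈ 1.0625; existence NOT certified by the union bound.


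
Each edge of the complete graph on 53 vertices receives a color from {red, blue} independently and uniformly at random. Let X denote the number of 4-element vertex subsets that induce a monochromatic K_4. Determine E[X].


Let X = Σ_S X_S over the C(53, 4) = 292825 subsets S of size 4, where X_S = 1 if the K_4 on S is monochromatic.
For a fixed S, the K_4 on S has C(4, 2) = 6 edges. P[all 6 edges red] = (1/2)^6, and likewise for blue, so P[monochromatic] = 2·(1/2)^6 = 2^{1 − 6} = 1/32.
By linearity: E[X] = C(53, 4) · 2^{1 − 6} = 292825 · 1/32 = 292825/32.
Numerically: E[X] ≈ 9150.781250.

E[X] = C(53,4)·2^(1−C(4,2)) = 292825/32 ≈ 9150.781250.


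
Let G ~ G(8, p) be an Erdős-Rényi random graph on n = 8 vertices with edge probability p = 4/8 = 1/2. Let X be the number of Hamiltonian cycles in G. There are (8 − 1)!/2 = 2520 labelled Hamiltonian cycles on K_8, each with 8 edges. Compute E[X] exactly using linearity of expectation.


K_8 has (8 − 1)!/2 = 2520 labelled Hamiltonian cycles.
For each such Hamiltonian cycle H, let X_H = 1 if all 8 edges of H are present in G. Then P[X_H = 1] = p^{8} = (1/2)^{8} = 1/256.
By linearity of expectation: E[X] = Σ_H E[X_H] = 2520 · p^{8} = 2520 · 1/256 = 315/32.
Numerically: E[X] ≈ 9.84.

E[X] = 2520 · (1/2)^{8} = 315/32 ≈ 9.84.


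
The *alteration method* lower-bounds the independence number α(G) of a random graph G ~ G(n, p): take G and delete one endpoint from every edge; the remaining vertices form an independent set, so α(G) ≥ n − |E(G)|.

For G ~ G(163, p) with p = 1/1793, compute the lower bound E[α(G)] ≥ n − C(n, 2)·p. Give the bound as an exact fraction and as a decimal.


E[|E(G)|] = C(163, 2)·p = 13203 · (1/1793) = 81/11.
E[α(G)] ≥ n − E[|E(G)|] = 163 − 81/11 = 1712/11.
Numerically: ≈ 155.63636.
(This is only a lower bound; the true E[α(G)] may be larger.)

E[α(G)] ≥ 1712/11 ≈ 155.63636.


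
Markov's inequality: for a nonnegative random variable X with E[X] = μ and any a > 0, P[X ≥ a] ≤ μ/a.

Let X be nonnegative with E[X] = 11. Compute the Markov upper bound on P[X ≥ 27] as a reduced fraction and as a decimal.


μ = E[X] = 11, a = 27.
Markov: P[X ≥ 27] ≤ μ/a = (11)/27 = 11/27.
Numerically: ≈ 0.40741.
(Since a = 27 > μ = 11.00000, the bound 11/27 is < 1 and informative.)

P[X ≥ 27] ≤ 11/27 ≈ 0.40741.


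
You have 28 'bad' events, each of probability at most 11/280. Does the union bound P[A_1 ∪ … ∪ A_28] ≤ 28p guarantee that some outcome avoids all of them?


Union bound: P[∪_{i=1}^{28} A_i] ≤ Σ_i P[A_i] ≤ 28·p = 28·(11/280) = 11/10.
Numerically: 11/10 ≈ 1.10000.
Is 11/10 < 1? NO.
Since the bound 11/10 is ≥ 1, the union bound is uninformative here; it does NOT by itself certify existence.

28·p = 11/10 ≈ 1.10000; existence NOT certified by the union bound.


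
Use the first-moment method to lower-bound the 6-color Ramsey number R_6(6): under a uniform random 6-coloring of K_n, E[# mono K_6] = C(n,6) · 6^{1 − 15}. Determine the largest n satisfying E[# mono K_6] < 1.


We need C(n, 6) · 6^{1 − 15} < 1, i.e. C(n, 6) < 6^{15 − 1} = 78364164096.
Check values of n near the boundary:
  n = 194: C(194, 6) = 68482017072; 68482017072 < 78364164096? YES
  n = 195: C(195, 6) = 70656049360; 70656049360 < 78364164096? YES
  n = 196: C(196, 6) = 72887293024; 72887293024 < 78364164096? YES
  n = 197: C(197, 6) = 75176946208; 75176946208 < 78364164096? YES
  n = 198: C(198, 6) = 77526225777; 77526225777 < 78364164096? YES
  n = 199: C(199, 6) = 79936367511; 79936367511 < 78364164096? NO
  n = 200: C(200, 6) = 82408626300; 82408626300 < 78364164096? NO
  n = 201: C(201, 6) = 84944276340; 84944276340 < 78364164096? NO
The largest n with C(n, 6) < 78364164096 is n = 198 (where E[X] = 25842075259/26121388032 ≈ 0.989307). Hence R_6(6) > 198, i.e. R_6(6) ≥ 199.

Largest n = 198; hence R_6(6) > 198.


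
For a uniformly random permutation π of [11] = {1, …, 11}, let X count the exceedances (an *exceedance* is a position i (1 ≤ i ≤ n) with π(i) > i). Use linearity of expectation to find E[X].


Write X = Σ_{i=1}^{11} X_i, where X_i = 1_{π(i) > i}.
For each fixed i, π(i) is uniform over {1, …, 11} (marginal of a uniform permutation), so P[π(i) > i] = (n − i)/n. Summing: Σ_{i=1}^{11} (n − i)/n = (0 + 1 + … + 10)/11 = 11(11 − 1)/(2·11) = (11 − 1)/2.
Hence E[X] = Σ_{i=1}^{11} (11 − i)/11 = 5 ≈ 5.00000.

E[X] = 5 = 5.00000.


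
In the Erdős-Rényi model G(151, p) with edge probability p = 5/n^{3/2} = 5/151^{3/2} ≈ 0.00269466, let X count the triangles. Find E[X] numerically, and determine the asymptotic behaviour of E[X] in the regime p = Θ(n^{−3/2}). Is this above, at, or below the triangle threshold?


Number of potential triangles: C(151, 3) = 562475.
Each occurs with probability p³ ≈ (0.00269466)³ ≈ 1.95665272e-08.
By linearity: E[X] = C(151, 3)·p³ ≈ 562475 · 1.95665272e-08 ≈ 0.011006.
Since α = 3/2 > 1, p = c/n^{3/2} = o(1/n) is below the triangle threshold p ~ 1/n. Asymptotically E[X] ~ (c³/6)·n^{3(1−α)} = (5³/6)·n^{-1.5} → 0, so by Markov's inequality G has no triangles w.h.p.

E[X] ≈ 0.011006; in regime p = Θ(1/n^{3/2}) E[X] tends to 0 (below the triangle threshold p ~ 1/n).
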